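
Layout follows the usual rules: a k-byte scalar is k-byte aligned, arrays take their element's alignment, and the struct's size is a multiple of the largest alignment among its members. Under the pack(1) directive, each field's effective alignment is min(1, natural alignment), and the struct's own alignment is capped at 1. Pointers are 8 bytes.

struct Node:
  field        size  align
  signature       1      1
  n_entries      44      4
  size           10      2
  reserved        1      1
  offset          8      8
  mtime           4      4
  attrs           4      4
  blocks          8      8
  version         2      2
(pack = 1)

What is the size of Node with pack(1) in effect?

82

0..1  signature  (1B, 1-aligned)
1..45  n_entries  (44B, 1-aligned)
45..55  size  (10B, 1-aligned)
55..56  reserved  (1B, 1-aligned)
56..64  offset  (8B, 1-aligned)
64..68  mtime  (4B, 1-aligned)
68..72  attrs  (4B, 1-aligned)
72..80  blocks  (8B, 1-aligned)
80..82  version  (2B, 1-aligned)
sizeof = 82, alignof = 1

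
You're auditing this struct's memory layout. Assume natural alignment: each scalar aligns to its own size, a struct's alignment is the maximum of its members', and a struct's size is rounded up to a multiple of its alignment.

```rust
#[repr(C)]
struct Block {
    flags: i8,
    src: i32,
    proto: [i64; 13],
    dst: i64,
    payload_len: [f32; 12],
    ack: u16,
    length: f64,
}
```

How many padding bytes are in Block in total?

9

@0: flags [1B, align 1] → 1
+3 pad (align 4)
@4: src [4B, align 4] → 8
@8: proto [104B, align 8] → 112
@112: dst [8B, align 8] → 120
@120: payload_len [48B, align 4] → 168
@168: ack [2B, align 2] → 170
+6 pad (align 8)
@176: length [8B, align 8] → 184
size 184, align 8
data bytes 175, size 184 → padding 9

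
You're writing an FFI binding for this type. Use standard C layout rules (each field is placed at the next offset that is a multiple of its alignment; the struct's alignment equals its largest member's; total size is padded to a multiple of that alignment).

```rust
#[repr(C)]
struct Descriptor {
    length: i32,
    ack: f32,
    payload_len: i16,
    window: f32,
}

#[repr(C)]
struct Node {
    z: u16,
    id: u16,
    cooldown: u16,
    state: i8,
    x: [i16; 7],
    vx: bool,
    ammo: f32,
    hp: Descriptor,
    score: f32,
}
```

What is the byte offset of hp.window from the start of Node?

Descriptor: @0: length [4B, align 4] → 4; @4: ack [4B, align 4] → 8; @8: payload_len [2B, align 2] → 10; +2 pad (align 4); @12: window [4B, align 4] → 16; size 16, align 4
@0: z [2B, align 2] → 2
@2: id [2B, align 2] → 4
@4: cooldown [2B, align 2] → 6
@6: state [1B, align 1] → 7
+1 pad (align 2)
@8: x [14B, align 2] → 22
@22: vx [1B, align 1] → 23
+1 pad (align 4)
@24: ammo [4B, align 4] → 28
@28: hp [16B, align 4] → 44
within Descriptor: window at 12
28 + 12 = 40

40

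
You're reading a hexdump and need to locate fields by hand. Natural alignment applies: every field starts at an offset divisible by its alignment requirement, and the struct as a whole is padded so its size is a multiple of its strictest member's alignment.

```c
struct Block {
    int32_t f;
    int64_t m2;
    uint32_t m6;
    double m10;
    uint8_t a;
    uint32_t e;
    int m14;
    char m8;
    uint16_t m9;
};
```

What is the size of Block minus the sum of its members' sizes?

12

0..4  f  (4B, 4-aligned)
4..8  -- padding (4B)
8..16  m2  (8B, 8-aligned)
16..20  m6  (4B, 4-aligned)
20..24  -- padding (4B)
24..32  m10  (8B, 8-aligned)
32..33  a  (1B, 1-aligned)
33..36  -- padding (3B)
36..40  e  (4B, 4-aligned)
40..44  m14  (4B, 4-aligned)
44..45  m8  (1B, 1-aligned)
45..46  -- padding (1B)
46..48  m9  (2B, 2-aligned)
sizeof = 48, alignof = 8
data bytes 36, size 48 → padding 12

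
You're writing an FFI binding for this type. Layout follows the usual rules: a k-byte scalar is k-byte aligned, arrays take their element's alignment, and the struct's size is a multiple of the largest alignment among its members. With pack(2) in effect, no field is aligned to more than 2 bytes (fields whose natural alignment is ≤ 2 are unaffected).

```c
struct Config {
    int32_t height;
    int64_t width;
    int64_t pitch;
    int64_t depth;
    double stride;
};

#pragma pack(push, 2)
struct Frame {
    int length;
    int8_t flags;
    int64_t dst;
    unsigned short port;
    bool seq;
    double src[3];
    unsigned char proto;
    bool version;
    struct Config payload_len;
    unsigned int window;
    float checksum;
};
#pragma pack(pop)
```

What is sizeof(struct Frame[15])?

1380

Config: @0: height [4B, align 4] → 4; +4 pad (align 8); @8: width [8B, align 8] → 16; @16: pitch [8B, align 8] → 24; @24: depth [8B, align 8] → 32; @32: stride [8B, align 8] → 40; size 40, align 8
@0: length [4B, align 2] → 4
@4: flags [1B, align 1] → 5
+1 pad (align 2)
@6: dst [8B, align 2] → 14
@14: port [2B, align 2] → 16
@16: seq [1B, align 1] → 17
+1 pad (align 2)
@18: src [24B, align 2] → 42
@42: proto [1B, align 1] → 43
@43: version [1B, align 1] → 44
@44: payload_len [40B, align 2] → 84
@84: window [4B, align 2] → 88
@88: checksum [4B, align 2] → 92
size 92, align 2
array of 15: 15 × 92 = 1380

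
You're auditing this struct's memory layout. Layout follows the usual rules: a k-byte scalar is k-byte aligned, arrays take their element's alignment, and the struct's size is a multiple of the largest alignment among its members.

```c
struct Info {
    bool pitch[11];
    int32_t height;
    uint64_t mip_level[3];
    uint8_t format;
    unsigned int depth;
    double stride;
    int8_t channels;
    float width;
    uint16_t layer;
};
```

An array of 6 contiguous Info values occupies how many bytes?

432

pitch at 0 (size 11, align 1) → ends 11
pad 1 to align 4 for height
height at 12 (size 4, align 4) → ends 16
mip_level at 16 (size 24, align 8) → ends 40
format at 40 (size 1, align 1) → ends 41
pad 3 to align 4 for depth
depth at 44 (size 4, align 4) → ends 48
stride at 48 (size 8, align 8) → ends 56
channels at 56 (size 1, align 1) → ends 57
pad 3 to align 4 for width
width at 60 (size 4, align 4) → ends 64
layer at 64 (size 2, align 2) → ends 66
tail pad 6 to reach multiple of 8
total 72 bytes, alignment 8
array of 6: 6 × 72 = 432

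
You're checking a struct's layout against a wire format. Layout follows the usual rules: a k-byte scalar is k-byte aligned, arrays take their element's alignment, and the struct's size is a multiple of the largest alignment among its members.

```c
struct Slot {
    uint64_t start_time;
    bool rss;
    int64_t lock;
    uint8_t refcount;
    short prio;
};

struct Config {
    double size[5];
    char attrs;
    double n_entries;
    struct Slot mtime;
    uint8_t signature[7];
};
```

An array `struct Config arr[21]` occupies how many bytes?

Slot: 0..8  start_time  (8B, 8-aligned); 8..9  rss  (1B, 1-aligned); 9..16  -- padding (7B); 16..24  lock  (8B, 8-aligned); 24..25  refcount  (1B, 1-aligned); 25..26  -- padding (1B); 26..28  prio  (2B, 2-aligned); 28..32  -- tail padding (4B); sizeof = 32, alignof = 8
0..40  size  (40B, 8-aligned)
40..41  attrs  (1B, 1-aligned)
41..48  -- padding (7B)
48..56  n_entries  (8B, 8-aligned)
56..88  mtime  (32B, 8-aligned)
88..95  signature  (7B, 1-aligned)
95..96  -- tail padding (1B)
sizeof = 96, alignof = 8
array of 21: 21 × 96 = 2016

2016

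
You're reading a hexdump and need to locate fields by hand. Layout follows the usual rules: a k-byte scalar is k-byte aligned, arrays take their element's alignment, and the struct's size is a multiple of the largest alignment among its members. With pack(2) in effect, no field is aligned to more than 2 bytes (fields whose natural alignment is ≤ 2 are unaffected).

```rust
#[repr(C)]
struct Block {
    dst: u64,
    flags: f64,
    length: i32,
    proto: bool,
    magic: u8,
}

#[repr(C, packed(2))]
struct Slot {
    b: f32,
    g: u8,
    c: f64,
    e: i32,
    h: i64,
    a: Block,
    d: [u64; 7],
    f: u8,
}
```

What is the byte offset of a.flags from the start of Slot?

34

Block: dst at 0 (size 8, align 8) → ends 8; flags at 8 (size 8, align 8) → ends 16; length at 16 (size 4, align 4) → ends 20; proto at 20 (size 1, align 1) → ends 21; magic at 21 (size 1, align 1) → ends 22; tail pad 2 to reach multiple of 8; total 24 bytes, alignment 8
b at 0 (size 4, align 2) → ends 4
g at 4 (size 1, align 1) → ends 5
pad 1 to align 2 for c
c at 6 (size 8, align 2) → ends 14
e at 14 (size 4, align 2) → ends 18
h at 18 (size 8, align 2) → ends 26
a at 26 (size 24, align 2) → ends 50
within Block: flags at 8
26 + 8 = 34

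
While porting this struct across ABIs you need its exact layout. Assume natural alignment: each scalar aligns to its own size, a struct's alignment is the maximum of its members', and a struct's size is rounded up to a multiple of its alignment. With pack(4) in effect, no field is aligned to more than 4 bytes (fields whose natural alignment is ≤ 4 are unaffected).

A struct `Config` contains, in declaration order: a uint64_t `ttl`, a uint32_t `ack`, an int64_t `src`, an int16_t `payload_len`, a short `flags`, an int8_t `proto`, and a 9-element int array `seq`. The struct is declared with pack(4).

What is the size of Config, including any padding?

ttl at 0 (size 8, align 4) → ends 8
ack at 8 (size 4, align 4) → ends 12
src at 12 (size 8, align 4) → ends 20
payload_len at 20 (size 2, align 2) → ends 22
flags at 22 (size 2, align 2) → ends 24
proto at 24 (size 1, align 1) → ends 25
pad 3 to align 4 for seq
seq at 28 (size 36, align 4) → ends 64
total 64 bytes, alignment 4

64 bytes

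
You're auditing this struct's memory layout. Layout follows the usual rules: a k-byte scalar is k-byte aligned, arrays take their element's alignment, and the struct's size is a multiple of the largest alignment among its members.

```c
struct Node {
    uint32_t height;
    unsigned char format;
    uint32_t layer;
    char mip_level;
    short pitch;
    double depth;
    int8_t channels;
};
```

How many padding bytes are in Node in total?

11

height at 0 (size 4, align 4) → ends 4
format at 4 (size 1, align 1) → ends 5
pad 3 to align 4 for layer
layer at 8 (size 4, align 4) → ends 12
mip_level at 12 (size 1, align 1) → ends 13
pad 1 to align 2 for pitch
pitch at 14 (size 2, align 2) → ends 16
depth at 16 (size 8, align 8) → ends 24
channels at 24 (size 1, align 1) → ends 25
tail pad 7 to reach multiple of 8
total 32 bytes, alignment 8
data bytes 21, size 32 → padding 11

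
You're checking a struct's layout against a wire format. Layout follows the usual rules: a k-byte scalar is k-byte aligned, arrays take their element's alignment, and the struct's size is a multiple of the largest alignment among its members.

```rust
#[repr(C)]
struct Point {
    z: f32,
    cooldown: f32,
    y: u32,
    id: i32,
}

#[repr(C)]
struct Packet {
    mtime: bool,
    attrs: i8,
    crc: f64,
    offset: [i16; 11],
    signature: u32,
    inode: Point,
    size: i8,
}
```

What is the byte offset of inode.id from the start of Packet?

56

Point: @0: z [4B, align 4] → 4; @4: cooldown [4B, align 4] → 8; @8: y [4B, align 4] → 12; @12: id [4B, align 4] → 16; size 16, align 4
@0: mtime [1B, align 1] → 1
@1: attrs [1B, align 1] → 2
+6 pad (align 8)
@8: crc [8B, align 8] → 16
@16: offset [22B, align 2] → 38
+2 pad (align 4)
@40: signature [4B, align 4] → 44
@44: inode [16B, align 4] → 60
within Point: id at 12
44 + 12 = 56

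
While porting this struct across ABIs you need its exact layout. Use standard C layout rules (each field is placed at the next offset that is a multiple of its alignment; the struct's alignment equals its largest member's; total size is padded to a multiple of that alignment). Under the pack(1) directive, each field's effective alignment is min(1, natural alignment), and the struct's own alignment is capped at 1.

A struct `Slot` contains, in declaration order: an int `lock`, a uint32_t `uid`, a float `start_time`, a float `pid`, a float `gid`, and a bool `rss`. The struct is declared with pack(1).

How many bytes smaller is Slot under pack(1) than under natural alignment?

natural layout:
  @0: lock [4B, align 4] → 4
  @4: uid [4B, align 4] → 8
  @8: start_time [4B, align 4] → 12
  @12: pid [4B, align 4] → 16
  @16: gid [4B, align 4] → 20
  @20: rss [1B, align 1] → 21
  +3 tail pad (align 4)
  size 24, align 4
packed(1) layout:
  @0: lock [4B, align 1] → 4
  @4: uid [4B, align 1] → 8
  @8: start_time [4B, align 1] → 12
  @12: pid [4B, align 1] → 16
  @16: gid [4B, align 1] → 20
  @20: rss [1B, align 1] → 21
  size 21, align 1
24 − 21 = 3

3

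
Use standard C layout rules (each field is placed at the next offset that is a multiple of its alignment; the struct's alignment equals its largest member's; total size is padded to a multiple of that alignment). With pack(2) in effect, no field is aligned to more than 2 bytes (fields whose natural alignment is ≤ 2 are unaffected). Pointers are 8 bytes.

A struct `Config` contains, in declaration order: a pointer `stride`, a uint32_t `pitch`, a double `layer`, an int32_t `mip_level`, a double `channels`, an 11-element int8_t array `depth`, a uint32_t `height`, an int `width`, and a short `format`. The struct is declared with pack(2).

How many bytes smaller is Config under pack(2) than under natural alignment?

natural layout:
  @0: stride [8B, align 8] → 8
  @8: pitch [4B, align 4] → 12
  +4 pad (align 8)
  @16: layer [8B, align 8] → 24
  @24: mip_level [4B, align 4] → 28
  +4 pad (align 8)
  @32: channels [8B, align 8] → 40
  @40: depth [11B, align 1] → 51
  +1 pad (align 4)
  @52: height [4B, align 4] → 56
  @56: width [4B, align 4] → 60
  @60: format [2B, align 2] → 62
  +2 tail pad (align 8)
  size 64, align 8
packed(2) layout:
  @0: stride [8B, align 2] → 8
  @8: pitch [4B, align 2] → 12
  @12: layer [8B, align 2] → 20
  @20: mip_level [4B, align 2] → 24
  @24: channels [8B, align 2] → 32
  @32: depth [11B, align 1] → 43
  +1 pad (align 2)
  @44: height [4B, align 2] → 48
  @48: width [4B, align 2] → 52
  @52: format [2B, align 2] → 54
  size 54, align 2
64 − 54 = 10

10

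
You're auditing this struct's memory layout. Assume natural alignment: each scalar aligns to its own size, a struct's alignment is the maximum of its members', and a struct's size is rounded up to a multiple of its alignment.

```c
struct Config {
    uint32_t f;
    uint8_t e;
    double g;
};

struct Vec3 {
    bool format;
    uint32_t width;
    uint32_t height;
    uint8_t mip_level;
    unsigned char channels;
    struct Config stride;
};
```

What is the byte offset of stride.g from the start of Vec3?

Config: 0..4  f  (4B, 4-aligned); 4..5  e  (1B, 1-aligned); 5..8  -- padding (3B); 8..16  g  (8B, 8-aligned); sizeof = 16, alignof = 8
0..1  format  (1B, 1-aligned)
1..4  -- padding (3B)
4..8  width  (4B, 4-aligned)
8..12  height  (4B, 4-aligned)
12..13  mip_level  (1B, 1-aligned)
13..14  channels  (1B, 1-aligned)
14..16  -- padding (2B)
16..32  stride  (16B, 8-aligned)
within Config: g at 8
16 + 8 = 24

24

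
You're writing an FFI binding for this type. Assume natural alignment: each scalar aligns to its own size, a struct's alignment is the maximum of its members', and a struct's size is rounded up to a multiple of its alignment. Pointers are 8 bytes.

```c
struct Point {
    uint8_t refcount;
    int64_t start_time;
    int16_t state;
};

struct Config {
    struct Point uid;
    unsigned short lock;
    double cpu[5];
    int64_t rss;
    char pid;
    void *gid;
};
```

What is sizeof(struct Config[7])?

672

Point: 0..1  refcount  (1B, 1-aligned); 1..8  -- padding (7B); 8..16  start_time  (8B, 8-aligned); 16..18  state  (2B, 2-aligned); 18..24  -- tail padding (6B); sizeof = 24, alignof = 8
0..24  uid  (24B, 8-aligned)
24..26  lock  (2B, 2-aligned)
26..32  -- padding (6B)
32..72  cpu  (40B, 8-aligned)
72..80  rss  (8B, 8-aligned)
80..81  pid  (1B, 1-aligned)
81..88  -- padding (7B)
88..96  gid  (8B, 8-aligned)
sizeof = 96, alignof = 8
array of 7: 7 × 96 = 672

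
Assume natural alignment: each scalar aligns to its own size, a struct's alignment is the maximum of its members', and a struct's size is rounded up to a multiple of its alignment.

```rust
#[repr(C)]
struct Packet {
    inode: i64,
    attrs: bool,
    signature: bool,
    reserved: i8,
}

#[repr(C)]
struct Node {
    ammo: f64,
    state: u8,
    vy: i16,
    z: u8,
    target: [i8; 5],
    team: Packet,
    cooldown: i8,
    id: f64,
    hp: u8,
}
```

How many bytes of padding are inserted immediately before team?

6

Packet: @0: inode [8B, align 8] → 8; @8: attrs [1B, align 1] → 9; @9: signature [1B, align 1] → 10; @10: reserved [1B, align 1] → 11; +5 tail pad (align 8); size 16, align 8
@0: ammo [8B, align 8] → 8
@8: state [1B, align 1] → 9
+1 pad (align 2)
@10: vy [2B, align 2] → 12
@12: z [1B, align 1] → 13
@13: target [5B, align 1] → 18
+6 pad (align 8)
@24: team [16B, align 8] → 40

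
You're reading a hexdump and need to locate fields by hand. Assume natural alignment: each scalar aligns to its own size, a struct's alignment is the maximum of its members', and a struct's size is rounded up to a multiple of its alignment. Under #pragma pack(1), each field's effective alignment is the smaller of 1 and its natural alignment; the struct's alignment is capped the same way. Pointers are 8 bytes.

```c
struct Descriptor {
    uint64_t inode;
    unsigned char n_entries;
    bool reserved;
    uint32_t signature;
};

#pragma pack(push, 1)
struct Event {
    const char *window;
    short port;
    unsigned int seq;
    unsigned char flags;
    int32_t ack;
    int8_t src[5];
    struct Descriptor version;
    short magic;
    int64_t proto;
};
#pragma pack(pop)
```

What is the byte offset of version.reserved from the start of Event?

33

Descriptor: inode at 0 (size 8, align 8) → ends 8; n_entries at 8 (size 1, align 1) → ends 9; reserved at 9 (size 1, align 1) → ends 10; pad 2 to align 4 for signature; signature at 12 (size 4, align 4) → ends 16; total 16 bytes, alignment 8
window at 0 (size 8, align 1) → ends 8
port at 8 (size 2, align 1) → ends 10
seq at 10 (size 4, align 1) → ends 14
flags at 14 (size 1, align 1) → ends 15
ack at 15 (size 4, align 1) → ends 19
src at 19 (size 5, align 1) → ends 24
version at 24 (size 16, align 1) → ends 40
within Descriptor: reserved at 9
24 + 9 = 33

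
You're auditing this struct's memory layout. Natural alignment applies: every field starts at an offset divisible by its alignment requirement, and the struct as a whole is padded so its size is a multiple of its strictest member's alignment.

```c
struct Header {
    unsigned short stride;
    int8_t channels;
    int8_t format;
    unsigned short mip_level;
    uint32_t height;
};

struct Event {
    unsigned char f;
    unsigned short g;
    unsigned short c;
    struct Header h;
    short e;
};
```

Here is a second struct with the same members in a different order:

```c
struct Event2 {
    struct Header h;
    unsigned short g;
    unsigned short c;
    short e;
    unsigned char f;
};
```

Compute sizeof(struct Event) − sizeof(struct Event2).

Header: @0: stride [2B, align 2] → 2; @2: channels [1B, align 1] → 3; @3: format [1B, align 1] → 4; @4: mip_level [2B, align 2] → 6; +2 pad (align 4); @8: height [4B, align 4] → 12; size 12, align 4
@0: f [1B, align 1] → 1
+1 pad (align 2)
@2: g [2B, align 2] → 4
@4: c [2B, align 2] → 6
+2 pad (align 4)
@8: h [12B, align 4] → 20
@20: e [2B, align 2] → 22
+2 tail pad (align 4)
size 24, align 4
— Event2 —
@0: h [12B, align 4] → 12
@12: g [2B, align 2] → 14
@14: c [2B, align 2] → 16
@16: e [2B, align 2] → 18
@18: f [1B, align 1] → 19
+1 tail pad (align 4)
size 20, align 4
24 − 20 = 4

4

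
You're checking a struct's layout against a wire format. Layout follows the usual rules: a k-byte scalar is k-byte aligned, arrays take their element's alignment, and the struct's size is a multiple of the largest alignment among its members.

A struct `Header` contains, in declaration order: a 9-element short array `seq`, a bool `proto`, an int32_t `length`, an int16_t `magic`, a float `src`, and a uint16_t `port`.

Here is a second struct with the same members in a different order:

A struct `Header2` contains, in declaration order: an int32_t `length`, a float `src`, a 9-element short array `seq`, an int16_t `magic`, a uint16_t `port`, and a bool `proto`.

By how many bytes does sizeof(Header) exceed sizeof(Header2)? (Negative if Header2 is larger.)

seq at 0 (size 18, align 2) → ends 18
proto at 18 (size 1, align 1) → ends 19
pad 1 to align 4 for length
length at 20 (size 4, align 4) → ends 24
magic at 24 (size 2, align 2) → ends 26
pad 2 to align 4 for src
src at 28 (size 4, align 4) → ends 32
port at 32 (size 2, align 2) → ends 34
tail pad 2 to reach multiple of 4
total 36 bytes, alignment 4
— Header2 —
length at 0 (size 4, align 4) → ends 4
src at 4 (size 4, align 4) → ends 8
seq at 8 (size 18, align 2) → ends 26
magic at 26 (size 2, align 2) → ends 28
port at 28 (size 2, align 2) → ends 30
proto at 30 (size 1, align 1) → ends 31
tail pad 1 to reach multiple of 4
total 32 bytes, alignment 4
36 − 32 = 4

4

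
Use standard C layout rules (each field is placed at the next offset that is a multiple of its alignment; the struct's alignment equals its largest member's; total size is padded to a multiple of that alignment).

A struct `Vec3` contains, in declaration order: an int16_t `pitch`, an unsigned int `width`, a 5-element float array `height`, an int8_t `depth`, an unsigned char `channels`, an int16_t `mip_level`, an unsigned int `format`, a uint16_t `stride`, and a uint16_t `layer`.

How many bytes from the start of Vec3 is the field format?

32

@0: pitch [2B, align 2] → 2
+2 pad (align 4)
@4: width [4B, align 4] → 8
@8: height [20B, align 4] → 28
@28: depth [1B, align 1] → 29
@29: channels [1B, align 1] → 30
@30: mip_level [2B, align 2] → 32
@32: format [4B, align 4] → 36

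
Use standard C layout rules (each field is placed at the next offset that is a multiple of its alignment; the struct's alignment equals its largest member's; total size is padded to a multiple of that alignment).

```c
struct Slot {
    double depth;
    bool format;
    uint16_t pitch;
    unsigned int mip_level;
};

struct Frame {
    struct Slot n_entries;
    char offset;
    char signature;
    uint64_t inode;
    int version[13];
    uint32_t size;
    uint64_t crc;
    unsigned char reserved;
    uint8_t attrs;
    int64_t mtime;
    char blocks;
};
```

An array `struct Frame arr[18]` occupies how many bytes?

2160

Slot: @0: depth [8B, align 8] → 8; @8: format [1B, align 1] → 9; +1 pad (align 2); @10: pitch [2B, align 2] → 12; @12: mip_level [4B, align 4] → 16; size 16, align 8
@0: n_entries [16B, align 8] → 16
@16: offset [1B, align 1] → 17
@17: signature [1B, align 1] → 18
+6 pad (align 8)
@24: inode [8B, align 8] → 32
@32: version [52B, align 4] → 84
@84: size [4B, align 4] → 88
@88: crc [8B, align 8] → 96
@96: reserved [1B, align 1] → 97
@97: attrs [1B, align 1] → 98
+6 pad (align 8)
@104: mtime [8B, align 8] → 112
@112: blocks [1B, align 1] → 113
+7 tail pad (align 8)
size 120, align 8
array of 18: 18 × 120 = 2160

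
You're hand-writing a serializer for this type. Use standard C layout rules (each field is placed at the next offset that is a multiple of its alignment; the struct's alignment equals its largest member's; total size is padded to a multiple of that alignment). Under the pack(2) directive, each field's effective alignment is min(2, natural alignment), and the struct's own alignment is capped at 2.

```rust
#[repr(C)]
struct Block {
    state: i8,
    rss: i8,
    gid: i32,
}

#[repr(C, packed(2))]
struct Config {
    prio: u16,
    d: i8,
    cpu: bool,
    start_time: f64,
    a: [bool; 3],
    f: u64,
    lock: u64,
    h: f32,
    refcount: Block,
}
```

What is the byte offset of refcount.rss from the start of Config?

Block: @0: state [1B, align 1] → 1; @1: rss [1B, align 1] → 2; +2 pad (align 4); @4: gid [4B, align 4] → 8; size 8, align 4
@0: prio [2B, align 2] → 2
@2: d [1B, align 1] → 3
@3: cpu [1B, align 1] → 4
@4: start_time [8B, align 2] → 12
@12: a [3B, align 1] → 15
+1 pad (align 2)
@16: f [8B, align 2] → 24
@24: lock [8B, align 2] → 32
@32: h [4B, align 2] → 36
@36: refcount [8B, align 2] → 44
within Block: rss at 1
36 + 1 = 37

37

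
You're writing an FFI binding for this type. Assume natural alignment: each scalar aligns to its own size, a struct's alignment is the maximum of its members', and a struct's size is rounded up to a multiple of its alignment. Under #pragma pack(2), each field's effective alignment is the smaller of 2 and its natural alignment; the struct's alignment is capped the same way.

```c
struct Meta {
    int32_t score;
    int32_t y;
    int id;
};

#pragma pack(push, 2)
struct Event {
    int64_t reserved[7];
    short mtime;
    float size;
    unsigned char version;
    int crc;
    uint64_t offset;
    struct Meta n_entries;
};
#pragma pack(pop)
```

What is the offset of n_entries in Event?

76

Meta: 0..4  score  (4B, 4-aligned); 4..8  y  (4B, 4-aligned); 8..12  id  (4B, 4-aligned); sizeof = 12, alignof = 4
0..56  reserved  (56B, 2-aligned)
56..58  mtime  (2B, 2-aligned)
58..62  size  (4B, 2-aligned)
62..63  version  (1B, 1-aligned)
63..64  -- padding (1B)
64..68  crc  (4B, 2-aligned)
68..76  offset  (8B, 2-aligned)
76..88  n_entries  (12B, 2-aligned)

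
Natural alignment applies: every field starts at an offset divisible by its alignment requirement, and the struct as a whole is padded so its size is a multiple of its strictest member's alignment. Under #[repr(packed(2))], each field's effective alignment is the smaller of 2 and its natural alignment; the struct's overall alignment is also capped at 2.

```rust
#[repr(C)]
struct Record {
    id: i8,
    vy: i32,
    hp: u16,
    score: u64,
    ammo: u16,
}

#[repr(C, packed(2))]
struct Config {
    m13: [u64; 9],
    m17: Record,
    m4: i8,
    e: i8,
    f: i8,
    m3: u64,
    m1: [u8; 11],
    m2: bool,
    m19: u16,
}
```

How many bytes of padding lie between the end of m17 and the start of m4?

0

Record: 0..1  id  (1B, 1-aligned); 1..4  -- padding (3B); 4..8  vy  (4B, 4-aligned); 8..10  hp  (2B, 2-aligned); 10..16  -- padding (6B); 16..24  score  (8B, 8-aligned); 24..26  ammo  (2B, 2-aligned); 26..32  -- tail padding (6B); sizeof = 32, alignof = 8
0..72  m13  (72B, 2-aligned)
72..104  m17  (32B, 2-aligned)
104..105  m4  (1B, 1-aligned)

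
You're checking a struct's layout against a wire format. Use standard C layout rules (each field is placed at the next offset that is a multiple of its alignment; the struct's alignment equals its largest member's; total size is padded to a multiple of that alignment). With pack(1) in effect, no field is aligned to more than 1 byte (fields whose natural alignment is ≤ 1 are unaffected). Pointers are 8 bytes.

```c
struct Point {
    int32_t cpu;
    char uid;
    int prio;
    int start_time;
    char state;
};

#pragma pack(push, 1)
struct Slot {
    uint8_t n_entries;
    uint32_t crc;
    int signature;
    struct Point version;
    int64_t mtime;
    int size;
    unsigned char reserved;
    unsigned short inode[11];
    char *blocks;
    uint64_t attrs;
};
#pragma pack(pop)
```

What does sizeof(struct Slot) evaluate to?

80

Point: @0: cpu [4B, align 4] → 4; @4: uid [1B, align 1] → 5; +3 pad (align 4); @8: prio [4B, align 4] → 12; @12: start_time [4B, align 4] → 16; @16: state [1B, align 1] → 17; +3 tail pad (align 4); size 20, align 4
@0: n_entries [1B, align 1] → 1
@1: crc [4B, align 1] → 5
@5: signature [4B, align 1] → 9
@9: version [20B, align 1] → 29
@29: mtime [8B, align 1] → 37
@37: size [4B, align 1] → 41
@41: reserved [1B, align 1] → 42
@42: inode [22B, align 1] → 64
@64: blocks [8B, align 1] → 72
@72: attrs [8B, align 1] → 80
size 80, align 1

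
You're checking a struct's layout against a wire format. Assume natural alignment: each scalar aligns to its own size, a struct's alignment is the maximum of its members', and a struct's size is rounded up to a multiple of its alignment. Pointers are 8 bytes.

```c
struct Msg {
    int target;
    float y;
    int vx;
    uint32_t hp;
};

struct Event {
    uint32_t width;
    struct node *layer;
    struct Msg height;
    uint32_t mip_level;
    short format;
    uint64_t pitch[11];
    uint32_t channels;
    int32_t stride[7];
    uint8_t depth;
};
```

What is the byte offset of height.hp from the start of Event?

28

Msg: @0: target [4B, align 4] → 4; @4: y [4B, align 4] → 8; @8: vx [4B, align 4] → 12; @12: hp [4B, align 4] → 16; size 16, align 4
@0: width [4B, align 4] → 4
+4 pad (align 8)
@8: layer [8B, align 8] → 16
@16: height [16B, align 4] → 32
within Msg: hp at 12
16 + 12 = 28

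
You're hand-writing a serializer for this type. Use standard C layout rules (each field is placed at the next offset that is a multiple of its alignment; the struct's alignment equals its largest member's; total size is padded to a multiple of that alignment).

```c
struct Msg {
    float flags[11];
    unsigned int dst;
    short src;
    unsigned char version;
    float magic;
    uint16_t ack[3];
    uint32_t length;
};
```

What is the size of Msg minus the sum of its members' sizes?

0..44  flags  (44B, 4-aligned)
44..48  dst  (4B, 4-aligned)
48..50  src  (2B, 2-aligned)
50..51  version  (1B, 1-aligned)
51..52  -- padding (1B)
52..56  magic  (4B, 4-aligned)
56..62  ack  (6B, 2-aligned)
62..64  -- padding (2B)
64..68  length  (4B, 4-aligned)
sizeof = 68, alignof = 4
data bytes 65, size 68 → padding 3

3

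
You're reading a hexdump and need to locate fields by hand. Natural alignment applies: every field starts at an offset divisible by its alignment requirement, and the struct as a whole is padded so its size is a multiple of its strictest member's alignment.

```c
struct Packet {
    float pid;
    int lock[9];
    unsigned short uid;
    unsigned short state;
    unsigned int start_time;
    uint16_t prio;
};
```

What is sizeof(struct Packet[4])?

208

0..4  pid  (4B, 4-aligned)
4..40  lock  (36B, 4-aligned)
40..42  uid  (2B, 2-aligned)
42..44  state  (2B, 2-aligned)
44..48  start_time  (4B, 4-aligned)
48..50  prio  (2B, 2-aligned)
50..52  -- tail padding (2B)
sizeof = 52, alignof = 4
array of 4: 4 × 52 = 208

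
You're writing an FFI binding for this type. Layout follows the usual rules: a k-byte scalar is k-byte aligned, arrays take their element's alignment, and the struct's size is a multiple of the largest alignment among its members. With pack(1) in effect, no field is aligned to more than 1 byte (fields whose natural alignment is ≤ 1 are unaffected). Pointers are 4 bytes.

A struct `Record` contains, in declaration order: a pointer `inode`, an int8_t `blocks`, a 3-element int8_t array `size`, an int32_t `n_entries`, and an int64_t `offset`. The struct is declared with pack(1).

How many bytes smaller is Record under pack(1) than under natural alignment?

4

natural layout:
  0..4  inode  (4B, 4-aligned)
  4..5  blocks  (1B, 1-aligned)
  5..8  size  (3B, 1-aligned)
  8..12  n_entries  (4B, 4-aligned)
  12..16  -- padding (4B)
  16..24  offset  (8B, 8-aligned)
  sizeof = 24, alignof = 8
packed(1) layout:
  0..4  inode  (4B, 1-aligned)
  4..5  blocks  (1B, 1-aligned)
  5..8  size  (3B, 1-aligned)
  8..12  n_entries  (4B, 1-aligned)
  12..20  offset  (8B, 1-aligned)
  sizeof = 20, alignof = 1
24 − 20 = 4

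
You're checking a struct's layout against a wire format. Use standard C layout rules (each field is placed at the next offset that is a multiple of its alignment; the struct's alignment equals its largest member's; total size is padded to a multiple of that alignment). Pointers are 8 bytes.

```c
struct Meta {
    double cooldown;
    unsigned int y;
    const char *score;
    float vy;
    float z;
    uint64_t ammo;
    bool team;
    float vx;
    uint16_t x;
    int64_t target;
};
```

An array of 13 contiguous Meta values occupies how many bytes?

@0: cooldown [8B, align 8] → 8
@8: y [4B, align 4] → 12
+4 pad (align 8)
@16: score [8B, align 8] → 24
@24: vy [4B, align 4] → 28
@28: z [4B, align 4] → 32
@32: ammo [8B, align 8] → 40
@40: team [1B, align 1] → 41
+3 pad (align 4)
@44: vx [4B, align 4] → 48
@48: x [2B, align 2] → 50
+6 pad (align 8)
@56: target [8B, align 8] → 64
size 64, align 8
array of 13: 13 × 64 = 832

832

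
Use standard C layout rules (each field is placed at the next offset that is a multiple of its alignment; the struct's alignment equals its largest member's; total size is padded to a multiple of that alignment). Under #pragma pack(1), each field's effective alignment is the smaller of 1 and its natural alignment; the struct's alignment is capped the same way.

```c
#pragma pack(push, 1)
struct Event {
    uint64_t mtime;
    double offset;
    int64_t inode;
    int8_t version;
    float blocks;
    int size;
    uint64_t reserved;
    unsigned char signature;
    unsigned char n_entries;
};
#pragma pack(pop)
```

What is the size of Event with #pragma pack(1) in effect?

43

@0: mtime [8B, align 1] → 8
@8: offset [8B, align 1] → 16
@16: inode [8B, align 1] → 24
@24: version [1B, align 1] → 25
@25: blocks [4B, align 1] → 29
@29: size [4B, align 1] → 33
@33: reserved [8B, align 1] → 41
@41: signature [1B, align 1] → 42
@42: n_entries [1B, align 1] → 43
size 43, align 1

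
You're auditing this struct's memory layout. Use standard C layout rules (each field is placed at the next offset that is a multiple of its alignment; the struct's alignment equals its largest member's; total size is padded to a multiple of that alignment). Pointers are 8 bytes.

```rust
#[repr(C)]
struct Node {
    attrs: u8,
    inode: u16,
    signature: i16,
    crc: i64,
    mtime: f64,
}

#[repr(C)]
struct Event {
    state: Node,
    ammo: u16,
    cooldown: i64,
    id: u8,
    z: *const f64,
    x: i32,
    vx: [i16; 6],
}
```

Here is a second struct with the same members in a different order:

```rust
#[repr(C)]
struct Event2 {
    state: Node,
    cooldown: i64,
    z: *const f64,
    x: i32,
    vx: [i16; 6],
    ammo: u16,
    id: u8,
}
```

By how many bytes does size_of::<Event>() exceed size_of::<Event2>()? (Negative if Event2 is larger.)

Node: 0..1  attrs  (1B, 1-aligned); 1..2  -- padding (1B); 2..4  inode  (2B, 2-aligned); 4..6  signature  (2B, 2-aligned); 6..8  -- padding (2B); 8..16  crc  (8B, 8-aligned); 16..24  mtime  (8B, 8-aligned); sizeof = 24, alignof = 8
0..24  state  (24B, 8-aligned)
24..26  ammo  (2B, 2-aligned)
26..32  -- padding (6B)
32..40  cooldown  (8B, 8-aligned)
40..41  id  (1B, 1-aligned)
41..48  -- padding (7B)
48..56  z  (8B, 8-aligned)
56..60  x  (4B, 4-aligned)
60..72  vx  (12B, 2-aligned)
sizeof = 72, alignof = 8
— Event2 —
0..24  state  (24B, 8-aligned)
24..32  cooldown  (8B, 8-aligned)
32..40  z  (8B, 8-aligned)
40..44  x  (4B, 4-aligned)
44..56  vx  (12B, 2-aligned)
56..58  ammo  (2B, 2-aligned)
58..59  id  (1B, 1-aligned)
59..64  -- tail padding (5B)
sizeof = 64, alignof = 8
72 − 64 = 8

8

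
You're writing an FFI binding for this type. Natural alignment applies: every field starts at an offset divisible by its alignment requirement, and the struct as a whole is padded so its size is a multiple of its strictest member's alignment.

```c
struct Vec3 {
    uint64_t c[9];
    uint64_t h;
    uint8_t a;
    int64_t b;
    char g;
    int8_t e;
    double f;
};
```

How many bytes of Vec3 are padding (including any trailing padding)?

13

c at 0 (size 72, align 8) → ends 72
h at 72 (size 8, align 8) → ends 80
a at 80 (size 1, align 1) → ends 81
pad 7 to align 8 for b
b at 88 (size 8, align 8) → ends 96
g at 96 (size 1, align 1) → ends 97
e at 97 (size 1, align 1) → ends 98
pad 6 to align 8 for f
f at 104 (size 8, align 8) → ends 112
total 112 bytes, alignment 8
data bytes 99, size 112 → padding 13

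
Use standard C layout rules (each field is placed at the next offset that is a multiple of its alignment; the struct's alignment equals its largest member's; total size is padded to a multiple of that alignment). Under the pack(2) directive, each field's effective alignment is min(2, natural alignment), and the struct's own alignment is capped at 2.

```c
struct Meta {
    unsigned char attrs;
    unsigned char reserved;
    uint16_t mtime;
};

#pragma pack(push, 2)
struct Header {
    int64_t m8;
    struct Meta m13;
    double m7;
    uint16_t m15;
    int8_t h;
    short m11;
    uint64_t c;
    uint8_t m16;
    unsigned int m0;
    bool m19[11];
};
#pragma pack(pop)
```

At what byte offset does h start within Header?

22

Meta: @0: attrs [1B, align 1] → 1; @1: reserved [1B, align 1] → 2; @2: mtime [2B, align 2] → 4; size 4, align 2
@0: m8 [8B, align 2] → 8
@8: m13 [4B, align 2] → 12
@12: m7 [8B, align 2] → 20
@20: m15 [2B, align 2] → 22
@22: h [1B, align 1] → 23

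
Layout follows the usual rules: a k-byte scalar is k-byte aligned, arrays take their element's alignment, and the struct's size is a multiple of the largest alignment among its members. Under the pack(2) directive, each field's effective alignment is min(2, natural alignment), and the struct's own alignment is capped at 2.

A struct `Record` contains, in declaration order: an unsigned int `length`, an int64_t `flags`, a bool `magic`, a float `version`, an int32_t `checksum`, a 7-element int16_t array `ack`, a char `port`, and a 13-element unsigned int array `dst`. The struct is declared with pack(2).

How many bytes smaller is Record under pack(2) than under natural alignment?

natural layout:
  @0: length [4B, align 4] → 4
  +4 pad (align 8)
  @8: flags [8B, align 8] → 16
  @16: magic [1B, align 1] → 17
  +3 pad (align 4)
  @20: version [4B, align 4] → 24
  @24: checksum [4B, align 4] → 28
  @28: ack [14B, align 2] → 42
  @42: port [1B, align 1] → 43
  +1 pad (align 4)
  @44: dst [52B, align 4] → 96
  size 96, align 8
packed(2) layout:
  @0: length [4B, align 2] → 4
  @4: flags [8B, align 2] → 12
  @12: magic [1B, align 1] → 13
  +1 pad (align 2)
  @14: version [4B, align 2] → 18
  @18: checksum [4B, align 2] → 22
  @22: ack [14B, align 2] → 36
  @36: port [1B, align 1] → 37
  +1 pad (align 2)
  @38: dst [52B, align 2] → 90
  size 90, align 2
96 − 90 = 6

6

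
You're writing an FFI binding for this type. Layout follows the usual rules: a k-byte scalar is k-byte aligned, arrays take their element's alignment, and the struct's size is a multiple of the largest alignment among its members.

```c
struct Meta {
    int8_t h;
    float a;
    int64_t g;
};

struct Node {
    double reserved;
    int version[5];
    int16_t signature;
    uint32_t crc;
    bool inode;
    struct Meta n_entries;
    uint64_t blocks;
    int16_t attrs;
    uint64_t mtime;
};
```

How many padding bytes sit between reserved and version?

Meta: 0..1  h  (1B, 1-aligned); 1..4  -- padding (3B); 4..8  a  (4B, 4-aligned); 8..16  g  (8B, 8-aligned); sizeof = 16, alignof = 8
0..8  reserved  (8B, 8-aligned)
8..28  version  (20B, 4-aligned)

0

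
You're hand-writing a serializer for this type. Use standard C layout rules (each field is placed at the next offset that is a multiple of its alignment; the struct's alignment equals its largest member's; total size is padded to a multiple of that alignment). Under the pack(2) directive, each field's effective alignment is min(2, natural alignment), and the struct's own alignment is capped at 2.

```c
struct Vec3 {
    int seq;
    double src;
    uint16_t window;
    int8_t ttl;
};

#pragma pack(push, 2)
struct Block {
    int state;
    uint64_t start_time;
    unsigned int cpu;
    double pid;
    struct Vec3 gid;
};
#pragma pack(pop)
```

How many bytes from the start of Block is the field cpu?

Vec3: @0: seq [4B, align 4] → 4; +4 pad (align 8); @8: src [8B, align 8] → 16; @16: window [2B, align 2] → 18; @18: ttl [1B, align 1] → 19; +5 tail pad (align 8); size 24, align 8
@0: state [4B, align 2] → 4
@4: start_time [8B, align 2] → 12
@12: cpu [4B, align 2] → 16

12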